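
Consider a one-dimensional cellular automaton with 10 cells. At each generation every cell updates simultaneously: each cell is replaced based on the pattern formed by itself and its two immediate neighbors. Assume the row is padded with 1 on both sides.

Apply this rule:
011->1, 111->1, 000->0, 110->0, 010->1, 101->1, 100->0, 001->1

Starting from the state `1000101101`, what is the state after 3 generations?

0001111011
0011110111
0111101111

0111101111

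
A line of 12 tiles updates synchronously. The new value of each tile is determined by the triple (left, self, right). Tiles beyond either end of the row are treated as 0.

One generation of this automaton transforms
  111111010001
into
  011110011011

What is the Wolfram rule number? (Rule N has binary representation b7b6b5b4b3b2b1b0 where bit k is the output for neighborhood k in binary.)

position 1: 111 → 1  (bit 7 = 1)
position 5: 110 → 0  (bit 6 = 0)
position 6: 101 → 0  (bit 5 = 0)
position 8: 100 → 1  (bit 4 = 1)
position 0: 011 → 0  (bit 3 = 0)
position 7: 010 → 1  (bit 2 = 1)
position 10: 001 → 1  (bit 1 = 1)
position 9: 000 → 0  (bit 0 = 0)
bits b7..b0 = 10010110 = 150

150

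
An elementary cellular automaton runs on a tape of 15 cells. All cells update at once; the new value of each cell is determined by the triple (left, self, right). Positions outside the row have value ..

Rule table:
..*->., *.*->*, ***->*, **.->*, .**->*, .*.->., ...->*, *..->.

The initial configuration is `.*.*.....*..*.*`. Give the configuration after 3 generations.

..**.*******.**

..*..***.....*.
*....***.***...
..**.*******.**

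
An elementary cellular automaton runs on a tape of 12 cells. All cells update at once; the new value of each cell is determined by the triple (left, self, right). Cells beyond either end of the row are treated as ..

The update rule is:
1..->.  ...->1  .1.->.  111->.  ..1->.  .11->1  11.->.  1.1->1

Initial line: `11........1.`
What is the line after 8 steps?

..1.1....1..

1..111111...
...1......11
11...1111.1.
1..1.1...1..
....1..1...1
111......1..
1...1111...1
..1.1....1..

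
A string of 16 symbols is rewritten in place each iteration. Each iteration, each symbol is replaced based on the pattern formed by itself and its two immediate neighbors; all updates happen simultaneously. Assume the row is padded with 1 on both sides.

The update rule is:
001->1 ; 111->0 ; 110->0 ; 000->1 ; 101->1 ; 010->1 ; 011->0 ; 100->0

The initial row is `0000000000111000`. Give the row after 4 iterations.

0100000000001110

0111111111000011
1000000000011100
0011111111100001
0100000000001110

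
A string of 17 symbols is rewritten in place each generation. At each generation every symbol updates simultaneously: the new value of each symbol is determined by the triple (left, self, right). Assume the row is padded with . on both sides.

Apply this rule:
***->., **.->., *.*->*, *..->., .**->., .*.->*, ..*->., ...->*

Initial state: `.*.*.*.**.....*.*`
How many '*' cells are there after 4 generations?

6

generation 1: .******...***.***
generation 2: ........*....*...
generation 3: *******.*.**.*.**
generation 4: .......***..***..
count of *: 6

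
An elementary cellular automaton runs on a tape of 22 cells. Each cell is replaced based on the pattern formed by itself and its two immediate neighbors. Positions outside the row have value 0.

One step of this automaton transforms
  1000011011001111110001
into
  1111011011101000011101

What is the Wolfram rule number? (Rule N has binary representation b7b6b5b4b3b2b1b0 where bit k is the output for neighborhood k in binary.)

93

position 13: 111 → 0  (bit 7 = 0)
position 6: 110 → 1  (bit 6 = 1)
position 7: 101 → 0  (bit 5 = 0)
position 1: 100 → 1  (bit 4 = 1)
position 5: 011 → 1  (bit 3 = 1)
position 0: 010 → 1  (bit 2 = 1)
position 4: 001 → 0  (bit 1 = 0)
position 2: 000 → 1  (bit 0 = 1)
bits b7..b0 = 01011101 = 93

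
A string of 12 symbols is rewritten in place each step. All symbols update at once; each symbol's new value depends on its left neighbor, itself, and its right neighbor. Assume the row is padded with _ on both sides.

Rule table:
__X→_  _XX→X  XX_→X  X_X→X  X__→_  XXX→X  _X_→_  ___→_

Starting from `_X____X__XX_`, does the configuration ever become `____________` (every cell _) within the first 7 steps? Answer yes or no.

_________XX_
_________XX_  (fixed point — unchanged through step 7)
step 7 is _________XX_, still not uniform _

no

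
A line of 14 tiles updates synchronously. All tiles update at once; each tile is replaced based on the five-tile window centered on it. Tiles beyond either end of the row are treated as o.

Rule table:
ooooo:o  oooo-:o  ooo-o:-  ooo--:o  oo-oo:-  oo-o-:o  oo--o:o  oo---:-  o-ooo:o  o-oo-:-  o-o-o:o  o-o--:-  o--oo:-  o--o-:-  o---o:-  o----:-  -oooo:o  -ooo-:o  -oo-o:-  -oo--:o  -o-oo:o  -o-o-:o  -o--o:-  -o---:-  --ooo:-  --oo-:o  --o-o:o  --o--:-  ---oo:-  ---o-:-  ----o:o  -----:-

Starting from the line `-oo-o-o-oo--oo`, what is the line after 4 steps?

o----oo----o--

---ooooo-oo--o
----ooo---oo--
--o--oo---ooo-
o----oo----o--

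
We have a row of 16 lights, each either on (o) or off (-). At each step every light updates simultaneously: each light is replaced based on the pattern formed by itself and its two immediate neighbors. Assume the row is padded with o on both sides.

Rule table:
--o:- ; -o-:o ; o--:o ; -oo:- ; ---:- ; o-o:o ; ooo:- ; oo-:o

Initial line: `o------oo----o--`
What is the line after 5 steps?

oo------oo---oo-
-oo------oo---oo
o-oo------oo----
oo-oo------oo---
-oo-oo------oo--

-oo-oo------oo--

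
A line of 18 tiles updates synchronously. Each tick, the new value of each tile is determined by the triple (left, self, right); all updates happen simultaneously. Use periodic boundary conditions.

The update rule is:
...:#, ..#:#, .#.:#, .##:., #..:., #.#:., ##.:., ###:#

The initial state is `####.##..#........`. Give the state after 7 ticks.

.##.....##.#######
....####....#####.
####.##..###.###..
.##.....#.#...#..#
....#####.#.###.##
.###.###..#..#....
#.#...#..##.##.###

#.#...#..##.##.###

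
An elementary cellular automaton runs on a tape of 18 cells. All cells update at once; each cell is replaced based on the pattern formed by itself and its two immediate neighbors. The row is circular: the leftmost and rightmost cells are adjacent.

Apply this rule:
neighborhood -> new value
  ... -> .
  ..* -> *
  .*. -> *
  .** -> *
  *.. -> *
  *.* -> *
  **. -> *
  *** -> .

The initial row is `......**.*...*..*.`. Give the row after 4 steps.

.....******.******
*...**....***....*
**.****..**.**..**
.***..***********.

.***..***********.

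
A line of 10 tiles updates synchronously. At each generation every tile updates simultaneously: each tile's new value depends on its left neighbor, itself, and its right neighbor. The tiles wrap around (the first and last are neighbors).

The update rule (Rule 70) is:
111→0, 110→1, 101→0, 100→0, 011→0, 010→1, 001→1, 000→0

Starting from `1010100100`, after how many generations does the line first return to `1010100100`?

2

generation 1: 1010101101
generation 2: 1010100100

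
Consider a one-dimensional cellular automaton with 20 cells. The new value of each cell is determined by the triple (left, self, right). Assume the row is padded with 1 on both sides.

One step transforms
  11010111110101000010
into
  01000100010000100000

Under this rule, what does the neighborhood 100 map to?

At position 14 the neighborhood is 100; the next row has 1 there.

1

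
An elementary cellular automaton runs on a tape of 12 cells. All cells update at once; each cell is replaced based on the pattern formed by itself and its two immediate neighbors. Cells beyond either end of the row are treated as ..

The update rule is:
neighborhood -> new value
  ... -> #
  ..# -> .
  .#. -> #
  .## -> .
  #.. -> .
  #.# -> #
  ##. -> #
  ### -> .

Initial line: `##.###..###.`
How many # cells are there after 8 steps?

4

step 1: .##..#....#.
step 2: ..#..#.##.#.
step 3: #.#..##.###.
step 4: ###...##..#.
step 5: ..#.#..#..#.
step 6: #.###..#..#.
step 7: ##..#..#..#.
step 8: .#..#..#..#.
count of #: 4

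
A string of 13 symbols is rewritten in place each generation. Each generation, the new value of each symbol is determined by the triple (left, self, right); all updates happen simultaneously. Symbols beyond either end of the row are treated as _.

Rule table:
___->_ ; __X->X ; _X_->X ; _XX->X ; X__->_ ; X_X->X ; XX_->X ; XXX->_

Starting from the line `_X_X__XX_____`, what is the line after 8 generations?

generation 1: XXXX_XXX_____
generation 2: X__XXX_X_____
generation 3: X_XX_XXX_____
generation 4: XXXXXX_X_____
generation 5: X____XXX_____
generation 6: X___XX_X_____
generation 7: X__XXXXX_____
generation 8: X_XX___X_____

X_XX___X_____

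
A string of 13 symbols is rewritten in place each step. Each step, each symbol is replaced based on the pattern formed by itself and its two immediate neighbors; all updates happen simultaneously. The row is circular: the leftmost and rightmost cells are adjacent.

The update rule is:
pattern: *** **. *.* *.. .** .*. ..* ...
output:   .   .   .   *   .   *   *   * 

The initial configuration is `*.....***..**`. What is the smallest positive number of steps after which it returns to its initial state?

2

.*****...**..
*.....***..**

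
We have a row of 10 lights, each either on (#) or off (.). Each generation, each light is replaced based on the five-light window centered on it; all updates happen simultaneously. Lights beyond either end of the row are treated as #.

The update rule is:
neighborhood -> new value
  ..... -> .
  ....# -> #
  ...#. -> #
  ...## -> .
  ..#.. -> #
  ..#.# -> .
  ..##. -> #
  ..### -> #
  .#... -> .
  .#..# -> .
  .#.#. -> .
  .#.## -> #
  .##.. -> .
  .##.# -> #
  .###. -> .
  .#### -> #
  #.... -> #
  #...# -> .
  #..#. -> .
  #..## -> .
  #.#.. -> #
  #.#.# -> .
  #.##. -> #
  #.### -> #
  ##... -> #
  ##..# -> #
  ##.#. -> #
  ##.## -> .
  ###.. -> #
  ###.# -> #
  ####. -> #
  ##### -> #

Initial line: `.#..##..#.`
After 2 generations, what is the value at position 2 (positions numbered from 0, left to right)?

##..#.#..#
###...#..#
position 2 holds #

#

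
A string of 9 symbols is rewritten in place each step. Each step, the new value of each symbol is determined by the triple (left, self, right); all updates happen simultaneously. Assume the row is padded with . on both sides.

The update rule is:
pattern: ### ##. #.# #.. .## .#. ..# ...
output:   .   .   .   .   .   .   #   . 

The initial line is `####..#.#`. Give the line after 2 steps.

.....#...
....#....

....#....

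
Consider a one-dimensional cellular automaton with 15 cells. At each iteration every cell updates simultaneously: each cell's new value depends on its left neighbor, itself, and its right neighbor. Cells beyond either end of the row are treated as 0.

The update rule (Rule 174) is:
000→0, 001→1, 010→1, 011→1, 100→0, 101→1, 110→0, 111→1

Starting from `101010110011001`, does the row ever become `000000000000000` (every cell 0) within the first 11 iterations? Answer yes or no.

no

111111100110011
111111001100110
111110011001100
111100110011000
111001100110000
110011001100000
100110011000000
101100110000000
111001100000000
110011000000000
100110000000000
iteration 11 is 100110000000000, still not uniform 0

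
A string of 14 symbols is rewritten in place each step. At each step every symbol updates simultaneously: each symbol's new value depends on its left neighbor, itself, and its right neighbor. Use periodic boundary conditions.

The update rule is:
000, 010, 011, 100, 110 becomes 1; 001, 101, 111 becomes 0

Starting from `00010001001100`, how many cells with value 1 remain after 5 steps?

11011101101111
01010101101000
01010101101111
01010101101001
01010101101101
count of 1: 8

8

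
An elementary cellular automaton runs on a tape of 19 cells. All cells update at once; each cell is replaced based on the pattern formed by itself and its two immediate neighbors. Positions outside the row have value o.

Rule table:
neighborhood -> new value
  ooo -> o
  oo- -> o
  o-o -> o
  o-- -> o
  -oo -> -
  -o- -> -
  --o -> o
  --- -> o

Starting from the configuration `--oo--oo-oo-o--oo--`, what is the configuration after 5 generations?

oooooo-ooo-oo-oo-oo

generation 1: oo-ooo-oo-oo-oo-ooo
generation 2: ooo-ooo-oo-oo-oo-oo
generation 3: oooo-ooo-oo-oo-oo-o
generation 4: ooooo-ooo-oo-oo-oo-
generation 5: oooooo-ooo-oo-oo-oo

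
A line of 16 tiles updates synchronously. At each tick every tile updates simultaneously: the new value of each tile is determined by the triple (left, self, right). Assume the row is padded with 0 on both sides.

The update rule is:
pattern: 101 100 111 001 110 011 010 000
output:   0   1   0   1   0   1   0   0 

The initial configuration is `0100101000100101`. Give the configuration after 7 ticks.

0101011000100000

tick 1: 1011000101011000
tick 2: 0010101000010100
tick 3: 0100000100100010
tick 4: 1010001011010101
tick 5: 0001010010000000
tick 6: 0010001101000000
tick 7: 0101011000100000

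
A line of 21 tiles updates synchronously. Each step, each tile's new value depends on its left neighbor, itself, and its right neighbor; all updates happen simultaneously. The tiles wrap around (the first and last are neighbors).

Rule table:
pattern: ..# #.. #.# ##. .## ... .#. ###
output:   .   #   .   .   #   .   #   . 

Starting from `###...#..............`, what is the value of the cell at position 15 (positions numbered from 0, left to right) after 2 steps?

.

#..#..##.............
##.##.#.#............
position 15 holds .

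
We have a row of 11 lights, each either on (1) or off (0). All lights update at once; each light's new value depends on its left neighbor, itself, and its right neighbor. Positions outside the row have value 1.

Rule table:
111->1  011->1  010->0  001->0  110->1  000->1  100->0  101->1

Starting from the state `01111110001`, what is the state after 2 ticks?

tick 1: 11111110101
tick 2: 11111111011

11111111011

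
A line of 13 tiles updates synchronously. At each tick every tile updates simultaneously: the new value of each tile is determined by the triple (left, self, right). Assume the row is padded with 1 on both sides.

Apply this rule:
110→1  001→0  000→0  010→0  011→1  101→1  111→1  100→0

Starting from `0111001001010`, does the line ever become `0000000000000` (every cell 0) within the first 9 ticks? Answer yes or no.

1111000000101
1111000000011
1111000000011  (fixed point — unchanged through tick 9)
tick 9 is 1111000000011, still not uniform 0

no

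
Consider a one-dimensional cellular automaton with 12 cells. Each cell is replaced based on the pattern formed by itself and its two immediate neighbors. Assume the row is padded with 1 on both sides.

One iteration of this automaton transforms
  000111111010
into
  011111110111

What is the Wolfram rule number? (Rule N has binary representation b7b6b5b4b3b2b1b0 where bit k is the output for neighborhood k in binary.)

175

position 4: 111 → 1  (bit 7 = 1)
position 8: 110 → 0  (bit 6 = 0)
position 9: 101 → 1  (bit 5 = 1)
position 0: 100 → 0  (bit 4 = 0)
position 3: 011 → 1  (bit 3 = 1)
position 10: 010 → 1  (bit 2 = 1)
position 2: 001 → 1  (bit 1 = 1)
position 1: 000 → 1  (bit 0 = 1)
bits b7..b0 = 10101111 = 175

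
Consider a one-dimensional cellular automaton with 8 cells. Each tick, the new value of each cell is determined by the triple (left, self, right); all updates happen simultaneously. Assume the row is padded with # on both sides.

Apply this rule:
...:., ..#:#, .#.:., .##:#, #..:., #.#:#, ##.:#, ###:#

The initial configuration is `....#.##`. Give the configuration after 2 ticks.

..#.####

tick 1: ...#.###
tick 2: ..#.####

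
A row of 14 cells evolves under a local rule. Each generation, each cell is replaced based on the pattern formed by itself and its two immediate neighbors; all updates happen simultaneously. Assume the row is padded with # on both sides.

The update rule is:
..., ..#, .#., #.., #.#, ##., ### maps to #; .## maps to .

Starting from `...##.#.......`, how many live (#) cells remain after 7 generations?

13

generation 1: ###.##########
generation 2: ####.#########
generation 3: #####.########
generation 4: ######.#######
generation 5: #######.######
generation 6: ########.#####
generation 7: #########.####
count of #: 13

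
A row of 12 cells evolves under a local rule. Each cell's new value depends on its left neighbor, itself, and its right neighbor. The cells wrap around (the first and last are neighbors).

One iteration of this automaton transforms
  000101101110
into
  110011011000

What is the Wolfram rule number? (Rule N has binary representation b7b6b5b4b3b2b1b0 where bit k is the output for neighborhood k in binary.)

position 9: 111 → 0  (bit 7 = 0)
position 6: 110 → 0  (bit 6 = 0)
position 4: 101 → 1  (bit 5 = 1)
position 11: 100 → 0  (bit 4 = 0)
position 5: 011 → 1  (bit 3 = 1)
position 3: 010 → 0  (bit 2 = 0)
position 2: 001 → 0  (bit 1 = 0)
position 0: 000 → 1  (bit 0 = 1)
bits b7..b0 = 00101001 = 41

41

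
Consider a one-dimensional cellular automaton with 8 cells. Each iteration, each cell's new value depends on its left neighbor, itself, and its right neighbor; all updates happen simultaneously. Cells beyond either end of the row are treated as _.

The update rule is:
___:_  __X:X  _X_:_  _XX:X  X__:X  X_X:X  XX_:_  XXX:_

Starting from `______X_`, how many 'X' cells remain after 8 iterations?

_____X_X
____X_X_
___X_X_X
__X_X_X_
_X_X_X_X
X_X_X_X_
_X_X_X_X  (repeats iteration 5; period 2)
iteration 8: X_X_X_X_
count of X: 4

4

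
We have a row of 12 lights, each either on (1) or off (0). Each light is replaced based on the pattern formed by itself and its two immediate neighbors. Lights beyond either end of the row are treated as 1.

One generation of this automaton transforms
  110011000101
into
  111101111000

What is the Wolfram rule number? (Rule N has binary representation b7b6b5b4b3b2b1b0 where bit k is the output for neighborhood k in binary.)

position 0: 111 → 1  (bit 7 = 1)
position 1: 110 → 1  (bit 6 = 1)
position 10: 101 → 0  (bit 5 = 0)
position 2: 100 → 1  (bit 4 = 1)
position 4: 011 → 0  (bit 3 = 0)
position 9: 010 → 0  (bit 2 = 0)
position 3: 001 → 1  (bit 1 = 1)
position 7: 000 → 1  (bit 0 = 1)
bits b7..b0 = 11010011 = 211

211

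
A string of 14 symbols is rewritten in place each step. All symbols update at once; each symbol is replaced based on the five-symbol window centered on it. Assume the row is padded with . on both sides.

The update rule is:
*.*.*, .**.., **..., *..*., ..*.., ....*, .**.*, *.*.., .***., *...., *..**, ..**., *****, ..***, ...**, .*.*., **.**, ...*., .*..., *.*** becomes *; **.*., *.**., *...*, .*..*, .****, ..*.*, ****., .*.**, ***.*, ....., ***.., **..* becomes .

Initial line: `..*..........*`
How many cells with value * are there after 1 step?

8

*****......***
count of *: 8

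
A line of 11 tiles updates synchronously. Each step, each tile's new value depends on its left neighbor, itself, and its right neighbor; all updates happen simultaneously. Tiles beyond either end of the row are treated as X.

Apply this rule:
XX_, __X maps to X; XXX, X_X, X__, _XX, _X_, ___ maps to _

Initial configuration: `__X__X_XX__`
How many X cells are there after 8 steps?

_X__X___X_X
___X___X___
__X___X___X
_X___X___X_
____X___X__
___X___X__X
__X___X__X_
_X___X__X__
count of X: 3

3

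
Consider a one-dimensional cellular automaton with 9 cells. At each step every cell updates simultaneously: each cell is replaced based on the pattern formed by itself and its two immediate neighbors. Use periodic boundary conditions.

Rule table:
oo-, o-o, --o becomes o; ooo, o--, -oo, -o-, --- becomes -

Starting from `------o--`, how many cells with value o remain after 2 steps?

1

-----o---
----o----
count of o: 1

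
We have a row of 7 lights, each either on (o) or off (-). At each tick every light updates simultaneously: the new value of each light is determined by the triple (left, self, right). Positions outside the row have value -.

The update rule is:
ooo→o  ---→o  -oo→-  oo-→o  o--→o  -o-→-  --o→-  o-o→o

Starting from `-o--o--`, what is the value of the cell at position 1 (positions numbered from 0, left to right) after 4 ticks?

--o--oo
o--o--o
-o--o--  (repeats tick 0; period 3)
tick 4: --o--oo
position 1 holds -

-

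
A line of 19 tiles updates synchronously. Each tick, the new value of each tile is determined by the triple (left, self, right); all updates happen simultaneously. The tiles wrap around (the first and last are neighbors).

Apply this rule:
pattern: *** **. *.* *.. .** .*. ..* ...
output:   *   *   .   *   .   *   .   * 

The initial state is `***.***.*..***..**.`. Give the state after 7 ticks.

*.**..**..**..**..*

tick 1: .**..**.**..***..*.
tick 2: ..**..*..**..***.**
tick 3: *..**.**..**..**..*
tick 4: **..*..**..**..**..
tick 5: .**.**..**..**..**.
tick 6: ..*..**..**..**..**
tick 7: *.**..**..**..**..*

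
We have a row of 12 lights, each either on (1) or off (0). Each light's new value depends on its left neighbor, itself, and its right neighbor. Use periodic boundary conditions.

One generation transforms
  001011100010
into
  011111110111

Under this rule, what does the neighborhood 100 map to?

1

At position 7 the neighborhood is 100; the next row has 1 there.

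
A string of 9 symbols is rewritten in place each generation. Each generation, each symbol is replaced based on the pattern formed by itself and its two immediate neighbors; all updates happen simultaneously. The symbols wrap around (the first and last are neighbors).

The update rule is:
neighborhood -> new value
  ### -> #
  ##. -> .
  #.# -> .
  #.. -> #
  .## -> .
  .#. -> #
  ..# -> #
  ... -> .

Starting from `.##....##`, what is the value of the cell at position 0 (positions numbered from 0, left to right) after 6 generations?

generation 1: ...#..#..
generation 2: ..######.
generation 3: .#.####.#
generation 4: .#..##..#
generation 5: .###..###
generation 6: ..#.##.#.
position 0 holds .

.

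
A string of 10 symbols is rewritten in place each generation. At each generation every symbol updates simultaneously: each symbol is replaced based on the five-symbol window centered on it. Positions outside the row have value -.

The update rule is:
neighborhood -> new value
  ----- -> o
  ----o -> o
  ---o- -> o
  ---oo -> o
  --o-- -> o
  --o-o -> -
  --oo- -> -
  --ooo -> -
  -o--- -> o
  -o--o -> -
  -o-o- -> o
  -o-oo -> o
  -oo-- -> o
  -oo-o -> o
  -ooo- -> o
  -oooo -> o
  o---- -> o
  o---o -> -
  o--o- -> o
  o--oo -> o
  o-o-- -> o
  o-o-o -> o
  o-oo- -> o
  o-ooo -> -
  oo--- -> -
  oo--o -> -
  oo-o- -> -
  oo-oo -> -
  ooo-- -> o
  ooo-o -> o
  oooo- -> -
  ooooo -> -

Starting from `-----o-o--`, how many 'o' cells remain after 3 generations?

7

ooooo-oooo
-o--o--o-o
oo-oo-o-oo
count of o: 7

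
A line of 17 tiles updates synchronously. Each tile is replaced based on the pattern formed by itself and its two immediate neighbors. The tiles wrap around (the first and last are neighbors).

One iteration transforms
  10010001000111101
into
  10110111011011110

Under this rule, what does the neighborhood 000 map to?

At position 5 the neighborhood is 000; the next row has 1 there.

1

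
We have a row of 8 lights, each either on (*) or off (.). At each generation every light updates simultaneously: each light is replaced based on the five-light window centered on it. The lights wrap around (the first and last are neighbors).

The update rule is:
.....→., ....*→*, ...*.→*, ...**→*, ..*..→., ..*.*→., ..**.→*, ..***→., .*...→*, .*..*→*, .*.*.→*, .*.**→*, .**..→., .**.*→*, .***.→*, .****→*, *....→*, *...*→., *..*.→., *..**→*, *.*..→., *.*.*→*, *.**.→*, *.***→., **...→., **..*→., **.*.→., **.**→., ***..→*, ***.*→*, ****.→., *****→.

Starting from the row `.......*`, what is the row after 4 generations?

**...**.
*...***.
.*.*.**.
..****..

..****..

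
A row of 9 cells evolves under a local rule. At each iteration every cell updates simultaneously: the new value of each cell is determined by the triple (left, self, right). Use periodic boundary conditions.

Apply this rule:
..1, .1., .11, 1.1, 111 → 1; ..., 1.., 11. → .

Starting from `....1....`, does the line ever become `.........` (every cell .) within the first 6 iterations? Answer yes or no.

no

iteration 1: ...11....
iteration 2: ..11.....
iteration 3: .11......
iteration 4: 11.......
iteration 5: 1.......1
iteration 6: .......11
iteration 6 is .......11, still not uniform .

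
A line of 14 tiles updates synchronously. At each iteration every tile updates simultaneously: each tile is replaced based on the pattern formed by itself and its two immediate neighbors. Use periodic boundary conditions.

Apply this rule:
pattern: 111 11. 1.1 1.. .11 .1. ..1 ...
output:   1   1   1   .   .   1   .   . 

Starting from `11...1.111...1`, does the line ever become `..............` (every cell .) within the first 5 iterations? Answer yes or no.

no

11...11.11....
.1....11.1....
.1.....111....
.1......11....
.1.......1....
iteration 5 is .1.......1...., still not uniform .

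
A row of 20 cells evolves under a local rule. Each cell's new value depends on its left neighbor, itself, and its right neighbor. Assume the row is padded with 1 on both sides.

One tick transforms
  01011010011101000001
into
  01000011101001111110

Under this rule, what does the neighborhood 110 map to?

At position 4 the neighborhood is 110; the next row has 0 there.

0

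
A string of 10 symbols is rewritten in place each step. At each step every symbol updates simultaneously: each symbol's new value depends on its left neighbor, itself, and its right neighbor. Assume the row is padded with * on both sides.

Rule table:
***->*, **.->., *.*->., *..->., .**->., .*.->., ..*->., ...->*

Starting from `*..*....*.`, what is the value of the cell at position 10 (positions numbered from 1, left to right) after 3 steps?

.....**...
.***....*.
..*..**...
position 10 holds .

.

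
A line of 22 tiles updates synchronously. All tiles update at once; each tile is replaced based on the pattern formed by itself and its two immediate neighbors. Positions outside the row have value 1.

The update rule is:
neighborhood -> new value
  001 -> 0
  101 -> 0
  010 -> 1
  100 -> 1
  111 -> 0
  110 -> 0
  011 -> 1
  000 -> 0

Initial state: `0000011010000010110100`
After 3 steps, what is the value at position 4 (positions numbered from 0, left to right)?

1000010011000010100110
0100011010100010110100
0110010010110010100110
position 4 holds 0

0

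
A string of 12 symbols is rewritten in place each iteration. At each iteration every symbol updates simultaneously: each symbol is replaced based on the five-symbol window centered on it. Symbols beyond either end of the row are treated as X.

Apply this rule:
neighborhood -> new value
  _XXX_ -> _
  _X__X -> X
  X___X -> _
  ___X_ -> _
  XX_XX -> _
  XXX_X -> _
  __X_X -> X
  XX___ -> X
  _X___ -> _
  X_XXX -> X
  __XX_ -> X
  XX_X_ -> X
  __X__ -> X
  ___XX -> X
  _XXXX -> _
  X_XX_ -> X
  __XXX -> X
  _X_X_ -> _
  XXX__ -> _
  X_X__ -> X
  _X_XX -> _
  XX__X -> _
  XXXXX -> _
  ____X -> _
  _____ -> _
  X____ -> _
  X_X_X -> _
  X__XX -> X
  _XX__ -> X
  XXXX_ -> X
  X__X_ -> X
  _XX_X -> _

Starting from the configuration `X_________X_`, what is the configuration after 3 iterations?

iteration 1: _X________X_
iteration 2: XX________X_
iteration 3: X_X_______X_

X_X_______X_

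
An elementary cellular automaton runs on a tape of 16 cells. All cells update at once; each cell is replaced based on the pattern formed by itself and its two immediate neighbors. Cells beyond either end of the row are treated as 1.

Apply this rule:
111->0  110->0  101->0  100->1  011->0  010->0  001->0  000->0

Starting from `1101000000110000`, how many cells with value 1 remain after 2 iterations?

0000100000001000
1000010000000100
count of 1: 3

3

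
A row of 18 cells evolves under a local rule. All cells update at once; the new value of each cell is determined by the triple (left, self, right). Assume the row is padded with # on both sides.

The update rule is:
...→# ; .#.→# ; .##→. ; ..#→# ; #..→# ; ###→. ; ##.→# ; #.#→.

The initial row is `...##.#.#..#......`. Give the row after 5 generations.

###.#.#.##########
..#.#.#...........
###.#.############
..#.#.............
###.##############

###.##############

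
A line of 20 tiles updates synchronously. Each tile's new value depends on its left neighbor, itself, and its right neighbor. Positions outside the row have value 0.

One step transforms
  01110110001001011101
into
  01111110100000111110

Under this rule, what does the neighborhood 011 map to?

At position 1 the neighborhood is 011; the next row has 1 there.

1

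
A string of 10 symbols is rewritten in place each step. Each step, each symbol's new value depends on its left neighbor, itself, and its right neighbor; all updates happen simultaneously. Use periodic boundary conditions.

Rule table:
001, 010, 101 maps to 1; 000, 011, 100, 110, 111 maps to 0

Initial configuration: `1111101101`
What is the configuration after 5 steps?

0000010010
0000110110
0001001000
0011011000
0100100000

0100100000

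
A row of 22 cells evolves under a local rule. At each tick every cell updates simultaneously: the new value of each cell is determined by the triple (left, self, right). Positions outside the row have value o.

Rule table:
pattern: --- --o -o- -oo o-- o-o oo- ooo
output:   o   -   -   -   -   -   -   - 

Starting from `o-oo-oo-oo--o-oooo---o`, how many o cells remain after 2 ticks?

-------------------o--
-ooooooooooooooooo----
count of o: 17

17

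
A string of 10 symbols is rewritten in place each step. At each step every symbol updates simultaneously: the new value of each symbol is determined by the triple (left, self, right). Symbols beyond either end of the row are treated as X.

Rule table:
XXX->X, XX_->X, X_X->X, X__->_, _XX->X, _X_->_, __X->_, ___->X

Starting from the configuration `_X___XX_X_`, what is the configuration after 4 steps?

X__X_XXX_X
X___XXXXXX
X_X_XXXXXX
XX_XXXXXXX

XX_XXXXXXX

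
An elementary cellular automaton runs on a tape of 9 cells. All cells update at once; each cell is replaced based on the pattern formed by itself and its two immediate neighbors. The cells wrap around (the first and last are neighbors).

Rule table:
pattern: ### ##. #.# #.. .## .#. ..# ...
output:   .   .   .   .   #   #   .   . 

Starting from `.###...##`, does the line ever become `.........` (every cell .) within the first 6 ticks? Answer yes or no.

no

.#.....#.
.#.....#.  (fixed point — unchanged through tick 6)
tick 6 is .#.....#., still not uniform .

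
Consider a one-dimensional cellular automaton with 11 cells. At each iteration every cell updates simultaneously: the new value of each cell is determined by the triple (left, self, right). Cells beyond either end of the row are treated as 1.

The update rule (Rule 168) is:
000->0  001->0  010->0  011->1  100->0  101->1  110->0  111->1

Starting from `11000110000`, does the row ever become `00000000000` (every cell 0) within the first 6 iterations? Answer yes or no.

10000100000
00000000000
all cells are 0 at iteration 2

yes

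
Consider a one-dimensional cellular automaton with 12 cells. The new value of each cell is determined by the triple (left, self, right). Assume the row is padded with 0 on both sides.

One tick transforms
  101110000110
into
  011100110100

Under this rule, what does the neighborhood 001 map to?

At position 8 the neighborhood is 001; the next row has 0 there.

0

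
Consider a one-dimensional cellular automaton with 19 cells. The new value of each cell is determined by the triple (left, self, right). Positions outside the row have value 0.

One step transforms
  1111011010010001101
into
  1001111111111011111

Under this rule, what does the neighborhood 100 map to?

At position 9 the neighborhood is 100; the next row has 1 there.

1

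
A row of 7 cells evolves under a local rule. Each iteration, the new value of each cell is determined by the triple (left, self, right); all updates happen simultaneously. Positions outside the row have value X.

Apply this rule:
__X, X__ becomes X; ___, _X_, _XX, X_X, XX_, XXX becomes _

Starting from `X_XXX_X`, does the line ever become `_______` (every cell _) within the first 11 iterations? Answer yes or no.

_______
all cells are _ at iteration 1

yes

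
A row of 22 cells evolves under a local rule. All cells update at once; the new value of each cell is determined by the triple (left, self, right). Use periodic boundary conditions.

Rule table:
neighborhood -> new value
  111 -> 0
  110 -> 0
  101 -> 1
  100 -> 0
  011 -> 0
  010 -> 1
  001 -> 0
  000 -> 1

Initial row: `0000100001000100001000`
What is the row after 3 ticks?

1110101101010101101011
0001110011111110011100
1100000000000000000001

1100000000000000000001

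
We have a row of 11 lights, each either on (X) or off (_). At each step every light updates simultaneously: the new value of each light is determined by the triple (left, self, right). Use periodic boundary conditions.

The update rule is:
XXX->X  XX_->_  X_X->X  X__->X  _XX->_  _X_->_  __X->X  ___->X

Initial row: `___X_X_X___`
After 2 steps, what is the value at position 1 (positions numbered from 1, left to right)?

X

step 1: XXX_X_X_XXX
step 2: XX_X_X_X_XX
position 1 holds X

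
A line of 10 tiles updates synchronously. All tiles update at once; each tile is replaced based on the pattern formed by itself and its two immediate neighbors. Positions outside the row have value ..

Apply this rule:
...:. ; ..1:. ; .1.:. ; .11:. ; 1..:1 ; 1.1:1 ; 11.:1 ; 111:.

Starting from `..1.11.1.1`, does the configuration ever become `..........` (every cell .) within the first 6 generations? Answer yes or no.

...1.11.1.
....1.11.1
.....1.11.
......1.11
.......1.1
........1.
generation 6 is ........1., still not uniform .

no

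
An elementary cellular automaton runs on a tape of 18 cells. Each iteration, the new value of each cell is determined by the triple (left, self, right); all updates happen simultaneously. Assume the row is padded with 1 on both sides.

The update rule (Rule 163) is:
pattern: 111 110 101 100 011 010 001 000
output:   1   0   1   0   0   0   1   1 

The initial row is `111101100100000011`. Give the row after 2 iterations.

iteration 1: 111010001001111101
iteration 2: 110100110010111010

110100110010111010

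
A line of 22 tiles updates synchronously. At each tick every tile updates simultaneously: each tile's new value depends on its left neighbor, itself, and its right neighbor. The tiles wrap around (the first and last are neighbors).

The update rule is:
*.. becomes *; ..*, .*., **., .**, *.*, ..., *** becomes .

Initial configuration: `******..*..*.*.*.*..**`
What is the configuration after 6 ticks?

......*..*........*...
.......*..*........*..
........*..*........*.
.........*..*........*
*.........*..*........
.*.........*..*.......

.*.........*..*.......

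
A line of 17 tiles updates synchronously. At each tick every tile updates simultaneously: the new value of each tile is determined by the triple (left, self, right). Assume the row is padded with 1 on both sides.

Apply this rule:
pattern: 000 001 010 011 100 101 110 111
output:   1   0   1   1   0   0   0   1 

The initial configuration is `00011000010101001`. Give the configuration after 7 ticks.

01010010010101001

tick 1: 01010011010101001
tick 2: 01010010010101001
tick 3: 01010010010101001  (fixed point — unchanged through tick 7)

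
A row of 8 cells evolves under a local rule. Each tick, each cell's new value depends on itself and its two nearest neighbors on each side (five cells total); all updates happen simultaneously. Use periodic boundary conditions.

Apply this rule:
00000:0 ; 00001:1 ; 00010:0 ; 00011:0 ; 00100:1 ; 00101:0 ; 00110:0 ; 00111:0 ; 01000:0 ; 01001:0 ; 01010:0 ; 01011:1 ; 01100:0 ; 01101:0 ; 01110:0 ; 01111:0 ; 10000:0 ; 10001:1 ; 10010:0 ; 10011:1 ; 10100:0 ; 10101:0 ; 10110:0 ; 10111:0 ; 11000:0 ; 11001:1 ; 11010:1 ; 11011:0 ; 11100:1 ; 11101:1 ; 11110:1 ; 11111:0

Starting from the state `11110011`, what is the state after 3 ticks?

00111100
10001100
10100010

10100010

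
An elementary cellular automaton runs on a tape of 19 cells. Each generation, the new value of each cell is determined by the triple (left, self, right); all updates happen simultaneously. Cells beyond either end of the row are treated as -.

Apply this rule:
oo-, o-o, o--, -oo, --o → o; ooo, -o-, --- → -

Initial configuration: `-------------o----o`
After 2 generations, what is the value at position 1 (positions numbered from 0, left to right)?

generation 1: ------------o-o--o-
generation 2: -----------o-o-oo-o
position 1 holds -

-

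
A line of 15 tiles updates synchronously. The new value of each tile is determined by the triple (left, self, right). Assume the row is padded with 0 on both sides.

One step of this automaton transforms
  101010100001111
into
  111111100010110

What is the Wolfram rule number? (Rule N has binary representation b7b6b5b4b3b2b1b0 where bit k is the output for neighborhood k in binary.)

position 12: 111 → 1  (bit 7 = 1)
position 14: 110 → 0  (bit 6 = 0)
position 1: 101 → 1  (bit 5 = 1)
position 7: 100 → 0  (bit 4 = 0)
position 11: 011 → 0  (bit 3 = 0)
position 0: 010 → 1  (bit 2 = 1)
position 10: 001 → 1  (bit 1 = 1)
position 8: 000 → 0  (bit 0 = 0)
bits b7..b0 = 10100110 = 166

166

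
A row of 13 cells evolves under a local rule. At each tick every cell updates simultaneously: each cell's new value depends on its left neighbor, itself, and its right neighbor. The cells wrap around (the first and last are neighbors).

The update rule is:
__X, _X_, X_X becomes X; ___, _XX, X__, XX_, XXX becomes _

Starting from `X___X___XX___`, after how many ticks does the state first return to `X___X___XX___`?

tick 1: X__XX__X____X
tick 2: __X___XX___X_
tick 3: _XX__X____XX_
tick 4: X___XX___X___
tick 5: X__X____XX__X
tick 6: __XX___X___X_
tick 7: _X____XX__XX_
tick 8: XX___X___X___
tick 9: ____XX__XX__X
tick 10: ___X___X___XX
tick 11: __XX__XX__X__
tick 12: _X___X___XX__
tick 13: XX__XX__X____
tick 14: ___X___XX___X
tick 15: __XX__X____XX
tick 16: _X___XX___X__
tick 17: XX__X____XX__
tick 18: ___XX___X___X
tick 19: __X____XX__XX
tick 20: _XX___X___X__
tick 21: X____XX__XX__
tick 22: X___X___X___X
tick 23: ___XX__XX__X_
tick 24: __X___X___XX_
tick 25: _XX__XX__X___
tick 26: X___X___XX___

26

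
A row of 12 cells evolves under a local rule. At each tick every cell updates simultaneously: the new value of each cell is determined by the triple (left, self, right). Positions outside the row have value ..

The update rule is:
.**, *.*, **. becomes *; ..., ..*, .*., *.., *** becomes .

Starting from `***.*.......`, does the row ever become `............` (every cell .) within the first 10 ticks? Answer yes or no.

*.**........
.***........
.*.*........
..*.........
............
all cells are . at tick 5

yes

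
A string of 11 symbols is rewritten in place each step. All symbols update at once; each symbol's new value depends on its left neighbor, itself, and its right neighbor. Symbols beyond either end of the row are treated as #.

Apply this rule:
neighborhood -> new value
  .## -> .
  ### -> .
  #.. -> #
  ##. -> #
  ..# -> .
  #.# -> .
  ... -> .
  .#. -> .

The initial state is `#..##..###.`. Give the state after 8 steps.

step 1: ##..##...#.
step 2: .##..##....
step 3: ..##..##...
step 4: #..##..##..
step 5: ##..##..##.
step 6: .##..##..#.
step 7: ..##..##...  (repeats step 3; period 4)
step 8: #..##..##..

#..##..##..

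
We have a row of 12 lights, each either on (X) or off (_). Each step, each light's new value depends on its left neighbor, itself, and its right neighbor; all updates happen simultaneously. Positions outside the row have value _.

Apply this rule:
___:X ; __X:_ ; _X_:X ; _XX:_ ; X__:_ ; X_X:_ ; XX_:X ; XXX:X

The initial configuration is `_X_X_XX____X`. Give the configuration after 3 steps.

_X_X__X_XX_X
_X_X__X__X_X
_X_X__X__X_X

_X_X__X__X_X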